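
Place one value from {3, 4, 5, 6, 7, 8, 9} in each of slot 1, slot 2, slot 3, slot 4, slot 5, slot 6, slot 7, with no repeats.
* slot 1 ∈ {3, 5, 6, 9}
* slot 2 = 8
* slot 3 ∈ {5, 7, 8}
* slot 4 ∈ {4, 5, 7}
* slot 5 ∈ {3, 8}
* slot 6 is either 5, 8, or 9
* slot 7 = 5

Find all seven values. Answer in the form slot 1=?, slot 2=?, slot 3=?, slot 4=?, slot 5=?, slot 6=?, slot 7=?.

slot 1=6, slot 2=8, slot 3=7, slot 4=4, slot 5=3, slot 6=9, slot 7=5

slot 2's domain is down to {8}, so slot 2 = 8. So slot 3, slot 5, slot 6 can't be 8.
slot 5 must be 3 (only option left). Eliminate 3 elsewhere: slot 1.
slot 7 must be 5 (only option left). So slot 1, slot 3, slot 4, slot 6 can't be 5.
slot 3 has just one choice, so slot 3 = 7. Strike 7 from slot 4.
slot 4's domain is down to {4}, so slot 4 = 4.
slot 6 has just one choice, so slot 6 = 9. Strike 9 from slot 1.
That leaves slot 1 = 6.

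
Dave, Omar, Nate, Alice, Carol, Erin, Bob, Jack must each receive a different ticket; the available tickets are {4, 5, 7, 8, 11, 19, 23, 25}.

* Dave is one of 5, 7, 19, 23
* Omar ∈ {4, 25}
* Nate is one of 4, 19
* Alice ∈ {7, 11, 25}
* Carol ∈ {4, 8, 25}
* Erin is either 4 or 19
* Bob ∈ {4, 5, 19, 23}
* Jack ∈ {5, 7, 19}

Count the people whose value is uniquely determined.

The 8 variables together cover exactly {4, 5, 7, 8, 11, 19, 23, 25} — 8 values for 8 variables — and 8 appears only in Carol's list, so Carol = 8.
The 7 still-open variables together cover exactly {4, 5, 7, 11, 19, 23, 25} — 7 values for 7 variables — and 11 appears only in Alice's list, so Alice = 11.
The 6 still-open variables together cover exactly {4, 5, 7, 19, 23, 25} — 6 values for 6 variables — and 25 appears only in Omar's list, so Omar = 25.
The 2 variables Nate and Erin are confined to {4, 19}, which locks those values in; drop them from Dave, Bob, Jack.
Determined: Omar=25, Alice=11, Carol=8. The other people each still have more than one consistent value. That makes 3.

3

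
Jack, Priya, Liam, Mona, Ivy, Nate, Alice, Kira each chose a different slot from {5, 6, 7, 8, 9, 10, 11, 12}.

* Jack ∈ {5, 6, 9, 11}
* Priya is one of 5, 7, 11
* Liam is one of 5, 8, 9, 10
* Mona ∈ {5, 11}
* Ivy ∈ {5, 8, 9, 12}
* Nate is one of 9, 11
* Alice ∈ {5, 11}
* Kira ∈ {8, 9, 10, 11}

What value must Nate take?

9

Among the 8 variables, 6 fits only Jack (and all 8 values in {5, 6, 7, 8, 9, 10, 11, 12} must be used), so Jack = 6.
Among the 7 still-open variables, 7 fits only Priya (and all 7 values in {5, 7, 8, 9, 10, 11, 12} must be used), so Priya = 7.
The 6 still-open variables together cover exactly {5, 8, 9, 10, 11, 12} — 6 values for 6 variables — and 12 appears only in Ivy's list, so Ivy = 12.
Mona and Alice share exactly the 2 values {5, 11}; by pigeonhole those values go to them, so strike 5, 11 from Liam, Nate, Kira.
So Nate = 9.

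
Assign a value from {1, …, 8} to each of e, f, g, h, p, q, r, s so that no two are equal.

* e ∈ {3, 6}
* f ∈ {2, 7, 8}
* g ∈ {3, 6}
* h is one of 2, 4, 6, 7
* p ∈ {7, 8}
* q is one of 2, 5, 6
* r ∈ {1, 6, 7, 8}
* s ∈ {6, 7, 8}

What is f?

The 8 variables together cover exactly {1, 2, 3, 4, 5, 6, 7, 8} — 8 values for 8 variables — and 1 appears only in r's list, so r = 1.
The 7 still-open variables together cover exactly {2, 3, 4, 5, 6, 7, 8} — 7 values for 7 variables — and 4 appears only in h's list, so h = 4.
Among the 6 still-open variables, 5 fits only q (and all 6 values in {2, 3, 5, 6, 7, 8} must be used), so q = 5.
The 5 still-open variables together cover exactly {2, 3, 6, 7, 8} — 5 values for 5 variables — and 2 appears only in f's list, so f = 2.

2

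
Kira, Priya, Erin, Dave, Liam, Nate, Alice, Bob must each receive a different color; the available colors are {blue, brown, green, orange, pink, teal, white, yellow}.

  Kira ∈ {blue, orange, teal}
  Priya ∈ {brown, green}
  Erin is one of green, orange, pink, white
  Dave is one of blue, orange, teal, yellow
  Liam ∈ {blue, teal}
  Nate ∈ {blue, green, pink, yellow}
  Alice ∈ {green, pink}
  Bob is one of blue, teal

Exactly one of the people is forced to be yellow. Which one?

Dave

Among the 8 variables, brown fits only Priya (and all 8 values in {blue, brown, green, orange, pink, teal, white, yellow} must be used), so Priya = brown.
The 7 still-open variables draw from only 7 values {blue, green, orange, pink, teal, white, yellow}, so each is used; only Erin can be white, hence Erin = white.
The 2 variables Liam and Bob are confined to {blue, teal}, which locks those values in; drop them from Kira, Dave, Nate.
Kira has just one choice, so Kira = orange. Strike orange from Dave.
So yellow goes to Dave.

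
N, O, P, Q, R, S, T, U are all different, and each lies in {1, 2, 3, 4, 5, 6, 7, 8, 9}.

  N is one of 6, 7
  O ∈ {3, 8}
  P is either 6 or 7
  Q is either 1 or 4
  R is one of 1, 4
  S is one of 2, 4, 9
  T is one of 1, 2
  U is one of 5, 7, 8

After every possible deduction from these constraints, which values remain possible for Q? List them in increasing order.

1, 4

N and P share exactly the 2 values {6, 7}; by pigeonhole those values go to them, so strike 6, 7 from U.
Q and R share exactly the 2 values {1, 4}; by pigeonhole those values go to them, so strike 1, 4 from S, T.
T's domain is down to {2}, so T = 2. Remove 2 from S.
S has just one choice, so S = 9.
No further eliminations apply; Q can still be any of 1, 4.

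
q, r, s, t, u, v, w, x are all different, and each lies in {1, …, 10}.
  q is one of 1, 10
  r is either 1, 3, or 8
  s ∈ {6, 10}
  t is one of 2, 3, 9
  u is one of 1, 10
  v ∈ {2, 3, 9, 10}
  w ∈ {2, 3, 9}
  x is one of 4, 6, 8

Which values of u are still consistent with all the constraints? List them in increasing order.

1, 10

The 8 variables together cover exactly {1, 2, 3, 4, 6, 8, 9, 10} — 8 values for 8 variables — and 4 appears only in x's list, so x = 4.
Among the 7 still-open variables, 6 fits only s (and all 7 values in {1, 2, 3, 6, 8, 9, 10} must be used), so s = 6.
The 6 still-open variables draw from only 6 values {1, 2, 3, 8, 9, 10}, so each is used; only r can be 8, hence r = 8.
The 2 variables q and u are confined to {1, 10}, which locks those values in; drop them from v.
No further eliminations apply; u can still be any of 1, 10.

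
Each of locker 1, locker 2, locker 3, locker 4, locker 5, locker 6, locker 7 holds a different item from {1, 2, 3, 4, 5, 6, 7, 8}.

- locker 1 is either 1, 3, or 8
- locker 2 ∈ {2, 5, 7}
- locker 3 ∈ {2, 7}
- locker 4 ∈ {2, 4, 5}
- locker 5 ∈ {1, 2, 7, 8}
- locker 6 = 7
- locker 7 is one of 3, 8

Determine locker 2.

locker 6 must be 7 (only option left). Strike 7 from locker 2, locker 3, locker 5.
That leaves locker 3 = 2. Eliminate 2 elsewhere: locker 2, locker 4, locker 5.
So locker 2 = 5.

5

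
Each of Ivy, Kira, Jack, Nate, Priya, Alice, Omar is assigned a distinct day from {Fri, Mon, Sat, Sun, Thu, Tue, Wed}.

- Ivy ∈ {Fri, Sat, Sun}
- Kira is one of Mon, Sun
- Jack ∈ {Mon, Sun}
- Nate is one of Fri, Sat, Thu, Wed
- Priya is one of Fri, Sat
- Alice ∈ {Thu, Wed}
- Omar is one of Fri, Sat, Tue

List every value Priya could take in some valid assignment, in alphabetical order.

The 7 variables draw from only 7 values {Fri, Mon, Sat, Sun, Thu, Tue, Wed}, so each is used; only Omar can be Tue, hence Omar = Tue.
Kira and Jack between them cover only {Mon, Sun} — a naked pair. Remove those values from Ivy.
The 2 variables Ivy and Priya are confined to {Fri, Sat}, which locks those values in; drop them from Nate.
No further eliminations apply; Priya can still be any of Fri, Sat.

Fri, Sat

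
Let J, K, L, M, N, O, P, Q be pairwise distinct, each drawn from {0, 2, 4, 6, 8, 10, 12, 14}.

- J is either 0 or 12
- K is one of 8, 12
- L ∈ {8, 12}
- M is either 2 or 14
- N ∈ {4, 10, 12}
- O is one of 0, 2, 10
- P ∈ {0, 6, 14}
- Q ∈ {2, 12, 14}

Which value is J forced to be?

The 8 variables draw from only 8 values {0, 2, 4, 6, 8, 10, 12, 14}, so each is used; only N can be 4, hence N = 4.
The 7 still-open variables together cover exactly {0, 2, 6, 8, 10, 12, 14} — 7 values for 7 variables — and 6 appears only in P's list, so P = 6.
Among the 6 still-open variables, 10 fits only O (and all 6 values in {0, 2, 8, 10, 12, 14} must be used), so O = 10.
Among the 5 still-open variables, 0 fits only J (and all 5 values in {0, 2, 8, 12, 14} must be used), so J = 0.

0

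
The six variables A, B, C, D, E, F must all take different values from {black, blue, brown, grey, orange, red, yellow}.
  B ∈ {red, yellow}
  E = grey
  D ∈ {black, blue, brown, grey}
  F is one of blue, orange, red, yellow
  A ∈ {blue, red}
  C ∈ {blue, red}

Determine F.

E has just one choice, so E = grey. So D can't be grey.
The 2 variables A and C are confined to {blue, red}, which locks those values in; drop them from B, D, F.
B has just one choice, so B = yellow. Eliminate yellow elsewhere: F.
So F = orange.

orange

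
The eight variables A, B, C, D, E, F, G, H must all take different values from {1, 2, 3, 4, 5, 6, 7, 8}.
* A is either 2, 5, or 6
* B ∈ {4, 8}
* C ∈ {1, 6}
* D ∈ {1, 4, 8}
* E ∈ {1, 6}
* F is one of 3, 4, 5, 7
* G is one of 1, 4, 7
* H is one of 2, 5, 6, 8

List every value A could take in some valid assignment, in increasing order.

2, 5

Among the 8 variables, 3 fits only F (and all 8 values in {1, 2, 3, 4, 5, 6, 7, 8} must be used), so F = 3.
Among the 7 still-open variables, 7 fits only G (and all 7 values in {1, 2, 4, 5, 6, 7, 8} must be used), so G = 7.
C and E between them cover only {1, 6} — a naked pair. Remove those values from A, D, H.
B and D share exactly the 2 values {4, 8}; by pigeonhole those values go to them, so strike 4, 8 from H.
No further eliminations apply; A can still be any of 2, 5.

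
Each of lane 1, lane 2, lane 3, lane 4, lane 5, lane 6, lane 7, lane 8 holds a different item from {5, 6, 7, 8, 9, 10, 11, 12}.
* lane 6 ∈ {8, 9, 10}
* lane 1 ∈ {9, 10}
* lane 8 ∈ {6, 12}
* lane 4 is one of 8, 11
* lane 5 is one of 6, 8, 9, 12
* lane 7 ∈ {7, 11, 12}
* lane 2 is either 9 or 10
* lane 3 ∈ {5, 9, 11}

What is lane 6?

The 8 variables together cover exactly {5, 6, 7, 8, 9, 10, 11, 12} — 8 values for 8 variables — and 5 appears only in lane 3's list, so lane 3 = 5.
The 7 still-open variables draw from only 7 values {6, 7, 8, 9, 10, 11, 12}, so each is used; only lane 7 can be 7, hence lane 7 = 7.
Among the 6 still-open variables, 11 fits only lane 4 (and all 6 values in {6, 8, 9, 10, 11, 12} must be used), so lane 4 = 11.
lane 1 and lane 2 share exactly the 2 values {9, 10}; by pigeonhole those values go to them, so strike 9, 10 from lane 5, lane 6.
So lane 6 = 8.

8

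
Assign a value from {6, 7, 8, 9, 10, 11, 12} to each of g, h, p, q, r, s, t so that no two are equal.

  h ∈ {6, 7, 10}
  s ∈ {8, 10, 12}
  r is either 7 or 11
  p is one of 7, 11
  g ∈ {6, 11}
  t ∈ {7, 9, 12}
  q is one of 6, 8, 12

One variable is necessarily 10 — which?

h

Among the 7 variables, 9 fits only t (and all 7 values in {6, 7, 8, 9, 10, 11, 12} must be used), so t = 9.
p and r share exactly the 2 values {7, 11}; by pigeonhole those values go to them, so strike 7, 11 from g, h.
g has just one choice, so g = 6. Strike 6 from h, q.
So 10 goes to h.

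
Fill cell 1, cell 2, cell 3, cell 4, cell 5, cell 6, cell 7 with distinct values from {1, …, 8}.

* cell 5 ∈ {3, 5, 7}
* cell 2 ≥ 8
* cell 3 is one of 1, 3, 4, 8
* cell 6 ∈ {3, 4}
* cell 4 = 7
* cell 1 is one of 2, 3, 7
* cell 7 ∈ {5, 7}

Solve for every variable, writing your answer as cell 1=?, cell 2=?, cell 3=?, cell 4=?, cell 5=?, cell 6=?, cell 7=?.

cell 1=2, cell 2=8, cell 3=1, cell 4=7, cell 5=3, cell 6=4, cell 7=5

cell 2 has just one choice, so cell 2 = 8. Eliminate 8 elsewhere: cell 3.
cell 4's domain is down to {7}, so cell 4 = 7. Eliminate 7 elsewhere: cell 1, cell 5, cell 7.
cell 7 has just one choice, so cell 7 = 5. Eliminate 5 elsewhere: cell 5.
cell 5's domain is down to {3}, so cell 5 = 3. Remove 3 from cell 1, cell 3, cell 6.
That leaves cell 6 = 4. So cell 3 can't be 4.
cell 1's domain is down to {2}, so cell 1 = 2.
That leaves cell 3 = 1.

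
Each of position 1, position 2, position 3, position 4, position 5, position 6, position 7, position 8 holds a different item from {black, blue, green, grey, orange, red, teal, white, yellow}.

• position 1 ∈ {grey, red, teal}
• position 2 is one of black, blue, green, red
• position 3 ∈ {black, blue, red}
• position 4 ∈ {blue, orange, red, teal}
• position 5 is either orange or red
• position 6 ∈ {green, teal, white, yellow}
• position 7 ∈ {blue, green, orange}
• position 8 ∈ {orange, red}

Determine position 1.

grey

The 2 variables position 5 and position 8 are confined to {orange, red}, which locks those values in; drop them from position 1, position 2, position 3, position 4, position 7.
The 3 variables position 2, position 3, position 7 are confined to {black, blue, green}, which locks those values in; drop them from position 4, position 6.
position 4 must be teal (only option left). So position 1, position 6 can't be teal.
So position 1 = grey.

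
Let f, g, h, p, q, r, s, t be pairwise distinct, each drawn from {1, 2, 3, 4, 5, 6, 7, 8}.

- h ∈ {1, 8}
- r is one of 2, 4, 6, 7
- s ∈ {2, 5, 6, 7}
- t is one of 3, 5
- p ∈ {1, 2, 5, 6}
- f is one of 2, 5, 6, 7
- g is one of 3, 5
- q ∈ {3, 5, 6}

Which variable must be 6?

The 8 variables together cover exactly {1, 2, 3, 4, 5, 6, 7, 8} — 8 values for 8 variables — and 4 appears only in r's list, so r = 4.
The 7 still-open variables together cover exactly {1, 2, 3, 5, 6, 7, 8} — 7 values for 7 variables — and 8 appears only in h's list, so h = 8.
The 6 still-open variables draw from only 6 values {1, 2, 3, 5, 6, 7}, so each is used; only p can be 1, hence p = 1.
g and t between them cover only {3, 5} — a naked pair. Remove those values from f, q, s.
So 6 goes to q.

q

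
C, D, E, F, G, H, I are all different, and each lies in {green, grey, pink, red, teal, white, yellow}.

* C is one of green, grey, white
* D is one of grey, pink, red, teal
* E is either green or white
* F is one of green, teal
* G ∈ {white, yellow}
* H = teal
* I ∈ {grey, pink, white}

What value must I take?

pink

H has just one choice, so H = teal. Remove teal from D, F.
F must be green (only option left). Remove green from C, E.
E's domain is down to {white}, so E = white. Remove white from C, G, I.
G's domain is down to {yellow}, so G = yellow.
C must be grey (only option left). Eliminate grey elsewhere: D, I.
So I = pink.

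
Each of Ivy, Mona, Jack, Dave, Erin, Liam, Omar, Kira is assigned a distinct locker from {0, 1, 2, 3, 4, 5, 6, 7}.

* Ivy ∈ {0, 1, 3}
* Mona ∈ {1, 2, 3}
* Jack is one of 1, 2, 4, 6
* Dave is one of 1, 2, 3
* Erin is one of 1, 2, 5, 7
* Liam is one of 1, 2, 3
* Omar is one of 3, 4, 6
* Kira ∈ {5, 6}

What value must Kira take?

The 8 variables together cover exactly {0, 1, 2, 3, 4, 5, 6, 7} — 8 values for 8 variables — and 0 appears only in Ivy's list, so Ivy = 0.
Among the 7 still-open variables, 7 fits only Erin (and all 7 values in {1, 2, 3, 4, 5, 6, 7} must be used), so Erin = 7.
The 6 still-open variables together cover exactly {1, 2, 3, 4, 5, 6} — 6 values for 6 variables — and 5 appears only in Kira's list, so Kira = 5.

5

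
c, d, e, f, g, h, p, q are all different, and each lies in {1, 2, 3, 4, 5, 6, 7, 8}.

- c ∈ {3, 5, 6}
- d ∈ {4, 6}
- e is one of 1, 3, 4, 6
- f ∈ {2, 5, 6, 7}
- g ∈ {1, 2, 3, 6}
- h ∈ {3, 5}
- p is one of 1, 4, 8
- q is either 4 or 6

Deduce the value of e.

The 8 variables together cover exactly {1, 2, 3, 4, 5, 6, 7, 8} — 8 values for 8 variables — and 7 appears only in f's list, so f = 7.
The 7 still-open variables together cover exactly {1, 2, 3, 4, 5, 6, 8} — 7 values for 7 variables — and 2 appears only in g's list, so g = 2.
The 6 still-open variables draw from only 6 values {1, 3, 4, 5, 6, 8}, so each is used; only p can be 8, hence p = 8.
The 5 still-open variables together cover exactly {1, 3, 4, 5, 6} — 5 values for 5 variables — and 1 appears only in e's list, so e = 1.

1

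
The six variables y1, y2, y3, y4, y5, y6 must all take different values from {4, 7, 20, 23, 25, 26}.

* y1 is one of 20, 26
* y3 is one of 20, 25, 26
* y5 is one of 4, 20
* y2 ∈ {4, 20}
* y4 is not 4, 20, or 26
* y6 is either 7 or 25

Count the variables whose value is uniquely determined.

Among the 6 variables, 23 fits only y4 (and all 6 values in {4, 7, 20, 23, 25, 26} must be used), so y4 = 23.
Among the 5 still-open variables, 7 fits only y6 (and all 5 values in {4, 7, 20, 25, 26} must be used), so y6 = 7.
Among the 4 still-open variables, 25 fits only y3 (and all 4 values in {4, 20, 25, 26} must be used), so y3 = 25.
The 3 still-open variables draw from only 3 values {4, 20, 26}, so each is used; only y1 can be 26, hence y1 = 26.
Determined: y1=26, y3=25, y4=23, y6=7. The other variables each still have more than one consistent value. That makes 4.

4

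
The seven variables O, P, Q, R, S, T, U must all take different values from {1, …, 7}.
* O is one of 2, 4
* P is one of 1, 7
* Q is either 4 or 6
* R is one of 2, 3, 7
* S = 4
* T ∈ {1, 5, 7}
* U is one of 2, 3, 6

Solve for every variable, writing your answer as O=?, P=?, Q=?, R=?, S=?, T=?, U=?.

S's domain is down to {4}, so S = 4. Eliminate 4 elsewhere: O, Q.
That leaves O = 2. So R, U can't be 2.
Q must be 6 (only option left). Strike 6 from U.
U has just one choice, so U = 3. Remove 3 from R.
R's domain is down to {7}, so R = 7. So P, T can't be 7.
P's domain is down to {1}, so P = 1. So T can't be 1.
That leaves T = 5.

O=2, P=1, Q=6, R=7, S=4, T=5, U=3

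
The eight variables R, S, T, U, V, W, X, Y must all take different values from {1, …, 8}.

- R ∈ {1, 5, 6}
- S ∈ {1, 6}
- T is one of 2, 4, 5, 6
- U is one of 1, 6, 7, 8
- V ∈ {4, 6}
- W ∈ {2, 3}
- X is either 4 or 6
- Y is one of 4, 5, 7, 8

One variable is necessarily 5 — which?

R

Among the 8 variables, 3 fits only W (and all 8 values in {1, 2, 3, 4, 5, 6, 7, 8} must be used), so W = 3.
The 7 still-open variables draw from only 7 values {1, 2, 4, 5, 6, 7, 8}, so each is used; only T can be 2, hence T = 2.
The 2 variables V and X are confined to {4, 6}, which locks those values in; drop them from R, S, U, Y.
That leaves S = 1. Eliminate 1 elsewhere: R, U.
So 5 goes to R.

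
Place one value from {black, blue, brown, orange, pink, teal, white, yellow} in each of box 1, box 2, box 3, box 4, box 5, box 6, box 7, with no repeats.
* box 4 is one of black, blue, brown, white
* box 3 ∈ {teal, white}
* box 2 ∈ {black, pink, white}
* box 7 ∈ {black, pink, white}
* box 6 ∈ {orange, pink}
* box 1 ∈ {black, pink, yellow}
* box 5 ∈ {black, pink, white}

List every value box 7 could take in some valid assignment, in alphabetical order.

box 2, box 5, box 7 between them cover only {black, pink, white} — a naked triple. Remove those values from box 1, box 3, box 4, box 6.
That leaves box 1 = yellow.
box 3's domain is down to {teal}, so box 3 = teal.
That leaves box 6 = orange.
No further eliminations apply; box 7 can still be any of black, pink, white.

black, pink, white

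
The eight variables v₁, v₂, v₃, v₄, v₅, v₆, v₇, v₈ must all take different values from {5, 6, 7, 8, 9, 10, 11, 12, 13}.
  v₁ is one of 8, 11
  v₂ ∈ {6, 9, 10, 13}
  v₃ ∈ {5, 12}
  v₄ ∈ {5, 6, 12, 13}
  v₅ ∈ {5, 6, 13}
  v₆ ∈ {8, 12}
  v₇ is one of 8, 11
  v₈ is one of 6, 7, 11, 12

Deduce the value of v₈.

v₁ and v₇ between them cover only {8, 11} — a naked pair. Remove those values from v₆, v₈.
v₆ must be 12 (only option left). Remove 12 from v₃, v₄, v₈.
v₃'s domain is down to {5}, so v₃ = 5. Strike 5 from v₄, v₅.
v₄ and v₅ between them cover only {6, 13} — a naked pair. Remove those values from v₂, v₈.
So v₈ = 7.

7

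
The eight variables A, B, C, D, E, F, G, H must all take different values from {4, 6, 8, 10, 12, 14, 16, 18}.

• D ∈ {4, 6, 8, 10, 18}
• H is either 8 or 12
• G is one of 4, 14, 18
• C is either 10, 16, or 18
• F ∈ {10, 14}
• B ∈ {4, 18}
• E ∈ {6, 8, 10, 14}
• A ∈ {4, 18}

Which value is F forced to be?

The 8 variables together cover exactly {4, 6, 8, 10, 12, 14, 16, 18} — 8 values for 8 variables — and 12 appears only in H's list, so H = 12.
The 7 still-open variables draw from only 7 values {4, 6, 8, 10, 14, 16, 18}, so each is used; only C can be 16, hence C = 16.
A and B share exactly the 2 values {4, 18}; by pigeonhole those values go to them, so strike 4, 18 from D, G.
That leaves G = 14. Remove 14 from E, F.
So F = 10.

10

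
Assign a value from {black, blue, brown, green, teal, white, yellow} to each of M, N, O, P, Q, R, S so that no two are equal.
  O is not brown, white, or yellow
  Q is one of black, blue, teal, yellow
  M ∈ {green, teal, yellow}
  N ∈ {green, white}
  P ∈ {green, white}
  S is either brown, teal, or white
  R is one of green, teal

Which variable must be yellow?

M

The 7 variables draw from only 7 values {black, blue, brown, green, teal, white, yellow}, so each is used; only S can be brown, hence S = brown.
The 2 variables N and P are confined to {green, white}, which locks those values in; drop them from M, O, R.
R has just one choice, so R = teal. Strike teal from M, O, Q.
So yellow goes to M.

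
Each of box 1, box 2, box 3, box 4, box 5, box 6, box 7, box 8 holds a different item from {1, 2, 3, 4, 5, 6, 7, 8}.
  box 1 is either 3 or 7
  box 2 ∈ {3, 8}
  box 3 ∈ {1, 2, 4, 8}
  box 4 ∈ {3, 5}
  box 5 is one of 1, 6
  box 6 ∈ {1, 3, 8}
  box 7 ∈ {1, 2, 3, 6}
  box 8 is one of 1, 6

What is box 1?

Among the 8 variables, 4 fits only box 3 (and all 8 values in {1, 2, 3, 4, 5, 6, 7, 8} must be used), so box 3 = 4.
Among the 7 still-open variables, 2 fits only box 7 (and all 7 values in {1, 2, 3, 5, 6, 7, 8} must be used), so box 7 = 2.
The 6 still-open variables draw from only 6 values {1, 3, 5, 6, 7, 8}, so each is used; only box 4 can be 5, hence box 4 = 5.
The 5 still-open variables draw from only 5 values {1, 3, 6, 7, 8}, so each is used; only box 1 can be 7, hence box 1 = 7.

7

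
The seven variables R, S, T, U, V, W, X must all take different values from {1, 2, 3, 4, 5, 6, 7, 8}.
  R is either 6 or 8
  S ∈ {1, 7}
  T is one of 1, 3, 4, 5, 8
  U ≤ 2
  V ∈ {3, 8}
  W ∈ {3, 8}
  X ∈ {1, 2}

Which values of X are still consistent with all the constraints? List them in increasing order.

1, 2

The 2 variables U and X are confined to {1, 2}, which locks those values in; drop them from S, T.
That leaves S = 7.
V and W between them cover only {3, 8} — a naked pair. Remove those values from R, T.
That leaves R = 6.
No further eliminations apply; X can still be any of 1, 2.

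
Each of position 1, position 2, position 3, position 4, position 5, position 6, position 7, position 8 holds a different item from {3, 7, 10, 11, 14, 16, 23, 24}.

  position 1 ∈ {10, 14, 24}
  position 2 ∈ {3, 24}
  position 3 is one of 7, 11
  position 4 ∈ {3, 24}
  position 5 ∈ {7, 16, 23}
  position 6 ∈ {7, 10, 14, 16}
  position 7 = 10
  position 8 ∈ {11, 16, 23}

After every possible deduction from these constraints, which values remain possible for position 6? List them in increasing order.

position 7's domain is down to {10}, so position 7 = 10. So position 1, position 6 can't be 10.
position 2 and position 4 share exactly the 2 values {3, 24}; by pigeonhole those values go to them, so strike 3, 24 from position 1.
position 1 must be 14 (only option left). Strike 14 from position 6.
No further eliminations apply; position 6 can still be any of 7, 16.

7, 16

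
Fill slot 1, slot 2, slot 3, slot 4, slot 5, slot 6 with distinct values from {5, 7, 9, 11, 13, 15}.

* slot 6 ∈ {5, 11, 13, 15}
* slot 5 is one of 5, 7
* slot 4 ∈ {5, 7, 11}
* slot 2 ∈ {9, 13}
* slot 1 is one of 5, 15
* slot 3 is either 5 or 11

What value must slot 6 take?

The 6 variables draw from only 6 values {5, 7, 9, 11, 13, 15}, so each is used; only slot 2 can be 9, hence slot 2 = 9.
The 5 still-open variables draw from only 5 values {5, 7, 11, 13, 15}, so each is used; only slot 6 can be 13, hence slot 6 = 13.

13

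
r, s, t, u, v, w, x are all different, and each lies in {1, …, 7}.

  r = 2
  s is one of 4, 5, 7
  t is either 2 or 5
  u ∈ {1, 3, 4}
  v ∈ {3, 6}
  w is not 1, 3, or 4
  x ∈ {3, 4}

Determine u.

1

r has just one choice, so r = 2. So t, w can't be 2.
That leaves t = 5. So s, w can't be 5.
The 5 still-open variables together cover exactly {1, 3, 4, 6, 7} — 5 values for 5 variables — and 1 appears only in u's list, so u = 1.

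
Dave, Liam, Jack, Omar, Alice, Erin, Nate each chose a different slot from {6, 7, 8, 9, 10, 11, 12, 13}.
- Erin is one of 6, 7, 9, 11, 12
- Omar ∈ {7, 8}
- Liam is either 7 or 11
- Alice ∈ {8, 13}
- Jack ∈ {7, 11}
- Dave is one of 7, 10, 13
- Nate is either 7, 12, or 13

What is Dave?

10

The 2 variables Liam and Jack are confined to {7, 11}, which locks those values in; drop them from Dave, Omar, Erin, Nate.
Omar's domain is down to {8}, so Omar = 8. Strike 8 from Alice.
That leaves Alice = 13. Eliminate 13 elsewhere: Dave, Nate.
So Dave = 10.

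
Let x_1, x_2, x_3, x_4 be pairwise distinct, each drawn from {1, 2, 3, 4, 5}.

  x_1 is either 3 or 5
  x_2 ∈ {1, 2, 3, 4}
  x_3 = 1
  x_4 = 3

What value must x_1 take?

x_3 must be 1 (only option left). So x_2 can't be 1.
That leaves x_4 = 3. Strike 3 from x_1, x_2.
So x_1 = 5.

5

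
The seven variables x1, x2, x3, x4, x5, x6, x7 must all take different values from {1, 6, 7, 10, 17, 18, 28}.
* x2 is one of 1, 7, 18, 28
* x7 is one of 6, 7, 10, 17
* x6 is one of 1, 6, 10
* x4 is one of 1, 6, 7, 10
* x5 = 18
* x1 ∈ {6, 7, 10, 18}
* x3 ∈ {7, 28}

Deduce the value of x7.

17

x5 must be 18 (only option left). Strike 18 from x1, x2.
The 6 still-open variables draw from only 6 values {1, 6, 7, 10, 17, 28}, so each is used; only x7 can be 17, hence x7 = 17.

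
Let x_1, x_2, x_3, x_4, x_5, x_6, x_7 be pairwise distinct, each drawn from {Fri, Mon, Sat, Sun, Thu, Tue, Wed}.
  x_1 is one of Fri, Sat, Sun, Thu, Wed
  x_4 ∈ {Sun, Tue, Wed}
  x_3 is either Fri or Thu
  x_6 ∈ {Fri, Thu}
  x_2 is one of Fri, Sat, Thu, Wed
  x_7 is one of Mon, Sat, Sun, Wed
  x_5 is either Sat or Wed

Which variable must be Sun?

x_1

The 7 variables draw from only 7 values {Fri, Mon, Sat, Sun, Thu, Tue, Wed}, so each is used; only x_7 can be Mon, hence x_7 = Mon.
Among the 6 still-open variables, Tue fits only x_4 (and all 6 values in {Fri, Sat, Sun, Thu, Tue, Wed} must be used), so x_4 = Tue.
The 5 still-open variables draw from only 5 values {Fri, Sat, Sun, Thu, Wed}, so each is used; only x_1 can be Sun, hence x_1 = Sun.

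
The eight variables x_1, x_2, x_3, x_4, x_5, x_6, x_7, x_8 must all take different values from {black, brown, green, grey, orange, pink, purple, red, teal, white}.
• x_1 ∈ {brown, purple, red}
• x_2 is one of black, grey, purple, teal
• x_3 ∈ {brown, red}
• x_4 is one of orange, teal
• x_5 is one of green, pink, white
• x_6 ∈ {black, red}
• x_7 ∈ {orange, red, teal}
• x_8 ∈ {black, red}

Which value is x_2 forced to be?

grey

x_6 and x_8 between them cover only {black, red} — a naked pair. Remove those values from x_1, x_2, x_3, x_7.
That leaves x_3 = brown. So x_1 can't be brown.
x_1's domain is down to {purple}, so x_1 = purple. Remove purple from x_2.
The 2 variables x_4 and x_7 are confined to {orange, teal}, which locks those values in; drop them from x_2.
So x_2 = grey.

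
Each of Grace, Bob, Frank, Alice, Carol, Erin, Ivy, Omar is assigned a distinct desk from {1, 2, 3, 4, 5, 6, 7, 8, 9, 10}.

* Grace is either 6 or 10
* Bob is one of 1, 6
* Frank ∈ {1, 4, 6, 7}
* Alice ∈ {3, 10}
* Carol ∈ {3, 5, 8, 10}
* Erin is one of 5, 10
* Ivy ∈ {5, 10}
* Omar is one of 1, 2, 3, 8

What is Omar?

2

Erin and Ivy between them cover only {5, 10} — a naked pair. Remove those values from Grace, Alice, Carol.
Grace's domain is down to {6}, so Grace = 6. Remove 6 from Bob, Frank.
That leaves Bob = 1. Remove 1 from Frank, Omar.
Alice has just one choice, so Alice = 3. Eliminate 3 elsewhere: Carol, Omar.
Carol has just one choice, so Carol = 8. So Omar can't be 8.
So Omar = 2.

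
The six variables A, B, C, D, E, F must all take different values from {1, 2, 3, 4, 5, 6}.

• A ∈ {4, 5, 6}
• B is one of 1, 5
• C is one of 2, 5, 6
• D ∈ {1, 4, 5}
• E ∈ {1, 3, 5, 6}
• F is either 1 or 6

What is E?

The 6 variables together cover exactly {1, 2, 3, 4, 5, 6} — 6 values for 6 variables — and 2 appears only in C's list, so C = 2.
The 5 still-open variables together cover exactly {1, 3, 4, 5, 6} — 5 values for 5 variables — and 3 appears only in E's list, so E = 3.

3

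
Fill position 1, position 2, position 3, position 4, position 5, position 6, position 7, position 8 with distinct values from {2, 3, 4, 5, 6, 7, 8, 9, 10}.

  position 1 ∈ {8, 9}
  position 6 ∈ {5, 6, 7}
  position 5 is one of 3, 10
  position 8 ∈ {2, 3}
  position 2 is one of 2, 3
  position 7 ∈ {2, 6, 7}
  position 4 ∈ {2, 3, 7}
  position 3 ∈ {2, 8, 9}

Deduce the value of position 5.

The 8 variables together cover exactly {2, 3, 5, 6, 7, 8, 9, 10} — 8 values for 8 variables — and 5 appears only in position 6's list, so position 6 = 5.
Among the 7 still-open variables, 6 fits only position 7 (and all 7 values in {2, 3, 6, 7, 8, 9, 10} must be used), so position 7 = 6.
Among the 6 still-open variables, 7 fits only position 4 (and all 6 values in {2, 3, 7, 8, 9, 10} must be used), so position 4 = 7.
The 5 still-open variables draw from only 5 values {2, 3, 8, 9, 10}, so each is used; only position 5 can be 10, hence position 5 = 10.

10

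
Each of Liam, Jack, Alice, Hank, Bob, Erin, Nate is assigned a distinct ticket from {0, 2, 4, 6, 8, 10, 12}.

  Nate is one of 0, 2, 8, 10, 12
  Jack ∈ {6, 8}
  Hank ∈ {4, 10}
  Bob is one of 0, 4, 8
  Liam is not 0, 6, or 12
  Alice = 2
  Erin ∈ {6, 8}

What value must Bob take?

Alice must be 2 (only option left). Remove 2 from Liam, Nate.
Among the 6 still-open variables, 12 fits only Nate (and all 6 values in {0, 4, 6, 8, 10, 12} must be used), so Nate = 12.
The 5 still-open variables together cover exactly {0, 4, 6, 8, 10} — 5 values for 5 variables — and 0 appears only in Bob's list, so Bob = 0.

0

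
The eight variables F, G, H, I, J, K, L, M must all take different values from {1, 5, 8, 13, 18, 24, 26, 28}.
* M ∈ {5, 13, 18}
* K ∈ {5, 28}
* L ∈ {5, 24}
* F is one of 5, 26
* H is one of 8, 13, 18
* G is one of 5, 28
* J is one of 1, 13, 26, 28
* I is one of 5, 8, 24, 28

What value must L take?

The 8 variables draw from only 8 values {1, 5, 8, 13, 18, 24, 26, 28}, so each is used; only J can be 1, hence J = 1.
The 7 still-open variables draw from only 7 values {5, 8, 13, 18, 24, 26, 28}, so each is used; only F can be 26, hence F = 26.
G and K share exactly the 2 values {5, 28}; by pigeonhole those values go to them, so strike 5, 28 from I, L, M.
So L = 24.

24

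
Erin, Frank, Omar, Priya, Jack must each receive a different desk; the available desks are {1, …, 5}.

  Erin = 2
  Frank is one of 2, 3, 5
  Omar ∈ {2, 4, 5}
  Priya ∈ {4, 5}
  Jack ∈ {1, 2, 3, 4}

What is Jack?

Erin must be 2 (only option left). Eliminate 2 elsewhere: Frank, Omar, Jack.
The 4 still-open variables draw from only 4 values {1, 3, 4, 5}, so each is used; only Jack can be 1, hence Jack = 1.

1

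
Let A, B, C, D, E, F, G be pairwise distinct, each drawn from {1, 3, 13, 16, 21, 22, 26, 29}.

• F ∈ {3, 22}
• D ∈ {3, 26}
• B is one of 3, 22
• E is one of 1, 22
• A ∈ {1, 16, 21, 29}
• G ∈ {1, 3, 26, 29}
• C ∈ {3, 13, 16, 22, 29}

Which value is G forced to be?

29

B and F share exactly the 2 values {3, 22}; by pigeonhole those values go to them, so strike 3, 22 from C, D, E, G.
That leaves D = 26. So G can't be 26.
E's domain is down to {1}, so E = 1. Strike 1 from A, G.
So G = 29.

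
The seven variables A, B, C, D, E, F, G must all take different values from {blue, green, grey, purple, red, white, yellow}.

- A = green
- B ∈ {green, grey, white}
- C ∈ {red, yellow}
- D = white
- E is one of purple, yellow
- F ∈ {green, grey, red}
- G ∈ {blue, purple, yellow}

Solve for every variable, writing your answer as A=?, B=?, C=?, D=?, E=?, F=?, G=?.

A=green, B=grey, C=yellow, D=white, E=purple, F=red, G=blue

A must be green (only option left). So B, F can't be green.
D must be white (only option left). Remove white from B.
That leaves B = grey. Remove grey from F.
F's domain is down to {red}, so F = red. So C can't be red.
C's domain is down to {yellow}, so C = yellow. Eliminate yellow elsewhere: E, G.
E's domain is down to {purple}, so E = purple. Strike purple from G.
That leaves G = blue.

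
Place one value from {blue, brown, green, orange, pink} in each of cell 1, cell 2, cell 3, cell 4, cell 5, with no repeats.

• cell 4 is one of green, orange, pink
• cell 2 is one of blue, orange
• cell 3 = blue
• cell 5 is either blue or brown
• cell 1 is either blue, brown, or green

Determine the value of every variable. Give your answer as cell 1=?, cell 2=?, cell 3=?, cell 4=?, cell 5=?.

cell 3 must be blue (only option left). Eliminate blue elsewhere: cell 1, cell 2, cell 5.
cell 5 has just one choice, so cell 5 = brown. So cell 1 can't be brown.
cell 1 has just one choice, so cell 1 = green. Remove green from cell 4.
That leaves cell 2 = orange. So cell 4 can't be orange.
That leaves cell 4 = pink.

cell 1=green, cell 2=orange, cell 3=blue, cell 4=pink, cell 5=brown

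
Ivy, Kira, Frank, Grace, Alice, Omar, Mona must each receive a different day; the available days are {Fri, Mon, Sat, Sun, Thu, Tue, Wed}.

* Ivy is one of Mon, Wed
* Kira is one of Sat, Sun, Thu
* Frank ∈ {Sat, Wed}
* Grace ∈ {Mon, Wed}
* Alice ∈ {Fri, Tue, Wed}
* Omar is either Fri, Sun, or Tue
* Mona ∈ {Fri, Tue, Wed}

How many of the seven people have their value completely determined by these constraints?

The 7 variables draw from only 7 values {Fri, Mon, Sat, Sun, Thu, Tue, Wed}, so each is used; only Kira can be Thu, hence Kira = Thu.
The 6 still-open variables together cover exactly {Fri, Mon, Sat, Sun, Tue, Wed} — 6 values for 6 variables — and Sat appears only in Frank's list, so Frank = Sat.
The 5 still-open variables together cover exactly {Fri, Mon, Sun, Tue, Wed} — 5 values for 5 variables — and Sun appears only in Omar's list, so Omar = Sun.
The 2 variables Ivy and Grace are confined to {Mon, Wed}, which locks those values in; drop them from Alice, Mona.
Determined: Kira=Thu, Frank=Sat, Omar=Sun. The other people each still have more than one consistent value. That makes 3.

3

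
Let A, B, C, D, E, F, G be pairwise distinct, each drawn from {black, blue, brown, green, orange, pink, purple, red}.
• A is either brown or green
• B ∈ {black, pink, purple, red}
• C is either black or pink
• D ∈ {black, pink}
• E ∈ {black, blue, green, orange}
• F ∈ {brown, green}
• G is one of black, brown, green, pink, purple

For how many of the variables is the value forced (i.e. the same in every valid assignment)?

2

A and F share exactly the 2 values {brown, green}; by pigeonhole those values go to them, so strike brown, green from E, G.
C and D between them cover only {black, pink} — a naked pair. Remove those values from B, E, G.
G's domain is down to {purple}, so G = purple. So B can't be purple.
B's domain is down to {red}, so B = red.
Determined: B=red, G=purple. The other variables each still have more than one consistent value. That makes 2.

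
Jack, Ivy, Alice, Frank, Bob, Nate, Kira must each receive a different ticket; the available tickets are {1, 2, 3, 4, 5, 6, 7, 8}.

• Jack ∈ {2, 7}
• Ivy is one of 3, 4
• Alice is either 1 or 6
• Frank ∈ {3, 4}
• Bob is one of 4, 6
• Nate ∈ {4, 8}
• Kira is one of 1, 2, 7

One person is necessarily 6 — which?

Bob

The 7 variables together cover exactly {1, 2, 3, 4, 6, 7, 8} — 7 values for 7 variables — and 8 appears only in Nate's list, so Nate = 8.
Ivy and Frank share exactly the 2 values {3, 4}; by pigeonhole those values go to them, so strike 3, 4 from Bob.
So 6 goes to Bob.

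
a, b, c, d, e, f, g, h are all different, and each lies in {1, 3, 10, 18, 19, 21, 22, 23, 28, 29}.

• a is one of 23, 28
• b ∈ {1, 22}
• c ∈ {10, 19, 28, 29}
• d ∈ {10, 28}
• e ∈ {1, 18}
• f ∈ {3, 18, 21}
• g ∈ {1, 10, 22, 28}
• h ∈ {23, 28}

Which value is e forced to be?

The 2 variables a and h are confined to {23, 28}, which locks those values in; drop them from c, d, g.
d's domain is down to {10}, so d = 10. Remove 10 from c, g.
The 2 variables b and g are confined to {1, 22}, which locks those values in; drop them from e.
So e = 18.

18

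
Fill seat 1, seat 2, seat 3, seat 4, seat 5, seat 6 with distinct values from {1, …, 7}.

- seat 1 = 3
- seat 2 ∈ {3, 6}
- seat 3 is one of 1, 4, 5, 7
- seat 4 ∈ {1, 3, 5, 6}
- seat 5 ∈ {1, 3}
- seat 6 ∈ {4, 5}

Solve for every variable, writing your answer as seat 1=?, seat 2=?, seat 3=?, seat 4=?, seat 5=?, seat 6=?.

seat 1=3, seat 2=6, seat 3=7, seat 4=5, seat 5=1, seat 6=4

seat 1's domain is down to {3}, so seat 1 = 3. Remove 3 from seat 2, seat 4, seat 5.
seat 2's domain is down to {6}, so seat 2 = 6. Eliminate 6 elsewhere: seat 4.
seat 5's domain is down to {1}, so seat 5 = 1. So seat 3, seat 4 can't be 1.
seat 4 must be 5 (only option left). Eliminate 5 elsewhere: seat 3, seat 6.
seat 6's domain is down to {4}, so seat 6 = 4. Eliminate 4 elsewhere: seat 3.
seat 3 must be 7 (only option left).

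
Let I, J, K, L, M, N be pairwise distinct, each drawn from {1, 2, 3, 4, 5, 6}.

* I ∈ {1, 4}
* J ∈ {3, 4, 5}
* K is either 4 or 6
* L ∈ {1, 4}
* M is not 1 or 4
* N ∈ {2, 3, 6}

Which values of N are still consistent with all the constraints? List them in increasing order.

The 2 variables I and L are confined to {1, 4}, which locks those values in; drop them from J, K.
K must be 6 (only option left). Strike 6 from M, N.
No further eliminations apply; N can still be any of 2, 3.

2, 3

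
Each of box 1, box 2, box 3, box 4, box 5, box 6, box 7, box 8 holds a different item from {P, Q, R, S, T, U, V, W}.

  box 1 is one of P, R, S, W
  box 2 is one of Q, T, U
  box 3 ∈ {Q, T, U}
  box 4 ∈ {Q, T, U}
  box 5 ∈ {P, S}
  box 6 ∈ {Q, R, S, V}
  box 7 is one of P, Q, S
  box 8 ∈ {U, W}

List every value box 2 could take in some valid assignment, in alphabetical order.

Q, T, U

The 8 variables together cover exactly {P, Q, R, S, T, U, V, W} — 8 values for 8 variables — and V appears only in box 6's list, so box 6 = V.
The 7 still-open variables draw from only 7 values {P, Q, R, S, T, U, W}, so each is used; only box 1 can be R, hence box 1 = R.
The 6 still-open variables draw from only 6 values {P, Q, S, T, U, W}, so each is used; only box 8 can be W, hence box 8 = W.
The 3 variables box 2, box 3, box 4 are confined to {Q, T, U}, which locks those values in; drop them from box 7.
No further eliminations apply; box 2 can still be any of Q, T, U.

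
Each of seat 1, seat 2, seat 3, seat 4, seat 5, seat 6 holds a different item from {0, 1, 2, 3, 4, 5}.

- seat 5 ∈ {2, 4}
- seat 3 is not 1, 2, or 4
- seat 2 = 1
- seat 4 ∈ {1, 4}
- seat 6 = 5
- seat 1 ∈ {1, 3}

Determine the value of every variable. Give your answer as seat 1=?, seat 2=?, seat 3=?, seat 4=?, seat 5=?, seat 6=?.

seat 2's domain is down to {1}, so seat 2 = 1. Remove 1 from seat 1, seat 4.
seat 4 has just one choice, so seat 4 = 4. Remove 4 from seat 5.
seat 5 must be 2 (only option left).
seat 6 has just one choice, so seat 6 = 5. Remove 5 from seat 3.
seat 1 must be 3 (only option left). Eliminate 3 elsewhere: seat 3.
seat 3 has just one choice, so seat 3 = 0.

seat 1=3, seat 2=1, seat 3=0, seat 4=4, seat 5=2, seat 6=5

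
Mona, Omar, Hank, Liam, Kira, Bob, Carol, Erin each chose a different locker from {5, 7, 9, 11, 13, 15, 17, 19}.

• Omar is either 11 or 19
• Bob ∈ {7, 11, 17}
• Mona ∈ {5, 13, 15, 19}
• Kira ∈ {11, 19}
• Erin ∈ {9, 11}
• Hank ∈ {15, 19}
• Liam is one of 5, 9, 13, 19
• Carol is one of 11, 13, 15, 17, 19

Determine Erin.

The 8 variables draw from only 8 values {5, 7, 9, 11, 13, 15, 17, 19}, so each is used; only Bob can be 7, hence Bob = 7.
Among the 7 still-open variables, 17 fits only Carol (and all 7 values in {5, 9, 11, 13, 15, 17, 19} must be used), so Carol = 17.
Omar and Kira between them cover only {11, 19} — a naked pair. Remove those values from Mona, Hank, Liam, Erin.
So Erin = 9.

9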